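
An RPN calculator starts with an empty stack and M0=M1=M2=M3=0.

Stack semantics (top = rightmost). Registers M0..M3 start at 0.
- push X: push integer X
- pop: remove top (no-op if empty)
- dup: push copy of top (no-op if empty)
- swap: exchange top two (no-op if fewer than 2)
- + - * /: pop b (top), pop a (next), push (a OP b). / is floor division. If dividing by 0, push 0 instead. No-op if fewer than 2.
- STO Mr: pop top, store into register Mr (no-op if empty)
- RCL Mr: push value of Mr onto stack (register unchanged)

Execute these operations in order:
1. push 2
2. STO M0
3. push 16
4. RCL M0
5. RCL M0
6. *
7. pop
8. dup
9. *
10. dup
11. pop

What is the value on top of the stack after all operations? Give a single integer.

Answer: 256

Derivation:
After op 1 (push 2): stack=[2] mem=[0,0,0,0]
After op 2 (STO M0): stack=[empty] mem=[2,0,0,0]
After op 3 (push 16): stack=[16] mem=[2,0,0,0]
After op 4 (RCL M0): stack=[16,2] mem=[2,0,0,0]
After op 5 (RCL M0): stack=[16,2,2] mem=[2,0,0,0]
After op 6 (*): stack=[16,4] mem=[2,0,0,0]
After op 7 (pop): stack=[16] mem=[2,0,0,0]
After op 8 (dup): stack=[16,16] mem=[2,0,0,0]
After op 9 (*): stack=[256] mem=[2,0,0,0]
After op 10 (dup): stack=[256,256] mem=[2,0,0,0]
After op 11 (pop): stack=[256] mem=[2,0,0,0]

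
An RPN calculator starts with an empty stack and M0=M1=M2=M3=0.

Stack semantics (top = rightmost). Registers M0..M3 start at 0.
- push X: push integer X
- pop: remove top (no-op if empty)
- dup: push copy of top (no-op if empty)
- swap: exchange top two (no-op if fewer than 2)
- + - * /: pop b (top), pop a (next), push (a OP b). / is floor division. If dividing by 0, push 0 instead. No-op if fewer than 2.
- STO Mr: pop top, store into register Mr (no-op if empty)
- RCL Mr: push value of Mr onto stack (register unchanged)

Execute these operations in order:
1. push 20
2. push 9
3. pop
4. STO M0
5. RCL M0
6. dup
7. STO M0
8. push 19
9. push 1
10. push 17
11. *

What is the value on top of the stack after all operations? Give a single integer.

Answer: 17

Derivation:
After op 1 (push 20): stack=[20] mem=[0,0,0,0]
After op 2 (push 9): stack=[20,9] mem=[0,0,0,0]
After op 3 (pop): stack=[20] mem=[0,0,0,0]
After op 4 (STO M0): stack=[empty] mem=[20,0,0,0]
After op 5 (RCL M0): stack=[20] mem=[20,0,0,0]
After op 6 (dup): stack=[20,20] mem=[20,0,0,0]
After op 7 (STO M0): stack=[20] mem=[20,0,0,0]
After op 8 (push 19): stack=[20,19] mem=[20,0,0,0]
After op 9 (push 1): stack=[20,19,1] mem=[20,0,0,0]
After op 10 (push 17): stack=[20,19,1,17] mem=[20,0,0,0]
After op 11 (*): stack=[20,19,17] mem=[20,0,0,0]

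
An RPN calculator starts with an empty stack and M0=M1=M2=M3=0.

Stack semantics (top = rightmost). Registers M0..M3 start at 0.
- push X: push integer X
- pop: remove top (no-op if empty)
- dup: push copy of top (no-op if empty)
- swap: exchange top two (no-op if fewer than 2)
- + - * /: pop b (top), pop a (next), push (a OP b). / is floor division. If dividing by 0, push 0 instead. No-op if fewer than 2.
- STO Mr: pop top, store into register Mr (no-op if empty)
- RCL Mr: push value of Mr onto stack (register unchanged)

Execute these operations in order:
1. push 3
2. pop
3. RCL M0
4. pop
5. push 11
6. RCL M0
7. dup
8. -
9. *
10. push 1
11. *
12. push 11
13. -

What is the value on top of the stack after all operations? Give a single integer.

Answer: -11

Derivation:
After op 1 (push 3): stack=[3] mem=[0,0,0,0]
After op 2 (pop): stack=[empty] mem=[0,0,0,0]
After op 3 (RCL M0): stack=[0] mem=[0,0,0,0]
After op 4 (pop): stack=[empty] mem=[0,0,0,0]
After op 5 (push 11): stack=[11] mem=[0,0,0,0]
After op 6 (RCL M0): stack=[11,0] mem=[0,0,0,0]
After op 7 (dup): stack=[11,0,0] mem=[0,0,0,0]
After op 8 (-): stack=[11,0] mem=[0,0,0,0]
After op 9 (*): stack=[0] mem=[0,0,0,0]
After op 10 (push 1): stack=[0,1] mem=[0,0,0,0]
After op 11 (*): stack=[0] mem=[0,0,0,0]
After op 12 (push 11): stack=[0,11] mem=[0,0,0,0]
After op 13 (-): stack=[-11] mem=[0,0,0,0]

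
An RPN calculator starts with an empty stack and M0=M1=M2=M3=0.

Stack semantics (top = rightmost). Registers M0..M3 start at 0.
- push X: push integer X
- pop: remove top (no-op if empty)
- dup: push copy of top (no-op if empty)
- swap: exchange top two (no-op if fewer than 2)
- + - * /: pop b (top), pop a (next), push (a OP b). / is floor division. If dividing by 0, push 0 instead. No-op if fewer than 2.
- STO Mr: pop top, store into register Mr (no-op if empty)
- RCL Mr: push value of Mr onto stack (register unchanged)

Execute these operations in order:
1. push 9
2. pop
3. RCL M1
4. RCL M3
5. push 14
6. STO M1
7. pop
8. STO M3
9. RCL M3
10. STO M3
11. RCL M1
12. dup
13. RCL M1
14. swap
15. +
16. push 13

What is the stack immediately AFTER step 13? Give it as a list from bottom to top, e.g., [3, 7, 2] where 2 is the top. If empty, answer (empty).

After op 1 (push 9): stack=[9] mem=[0,0,0,0]
After op 2 (pop): stack=[empty] mem=[0,0,0,0]
After op 3 (RCL M1): stack=[0] mem=[0,0,0,0]
After op 4 (RCL M3): stack=[0,0] mem=[0,0,0,0]
After op 5 (push 14): stack=[0,0,14] mem=[0,0,0,0]
After op 6 (STO M1): stack=[0,0] mem=[0,14,0,0]
After op 7 (pop): stack=[0] mem=[0,14,0,0]
After op 8 (STO M3): stack=[empty] mem=[0,14,0,0]
After op 9 (RCL M3): stack=[0] mem=[0,14,0,0]
After op 10 (STO M3): stack=[empty] mem=[0,14,0,0]
After op 11 (RCL M1): stack=[14] mem=[0,14,0,0]
After op 12 (dup): stack=[14,14] mem=[0,14,0,0]
After op 13 (RCL M1): stack=[14,14,14] mem=[0,14,0,0]

[14, 14, 14]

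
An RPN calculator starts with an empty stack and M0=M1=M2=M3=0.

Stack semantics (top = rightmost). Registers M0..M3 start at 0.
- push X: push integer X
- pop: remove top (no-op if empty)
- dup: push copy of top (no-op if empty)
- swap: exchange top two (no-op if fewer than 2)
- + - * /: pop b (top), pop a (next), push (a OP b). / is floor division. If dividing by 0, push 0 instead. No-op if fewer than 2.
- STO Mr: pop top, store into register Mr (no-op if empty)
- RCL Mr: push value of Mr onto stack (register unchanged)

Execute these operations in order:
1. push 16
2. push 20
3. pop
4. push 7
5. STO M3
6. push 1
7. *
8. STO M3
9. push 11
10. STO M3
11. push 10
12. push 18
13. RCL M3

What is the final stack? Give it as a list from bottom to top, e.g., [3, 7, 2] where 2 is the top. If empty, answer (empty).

After op 1 (push 16): stack=[16] mem=[0,0,0,0]
After op 2 (push 20): stack=[16,20] mem=[0,0,0,0]
After op 3 (pop): stack=[16] mem=[0,0,0,0]
After op 4 (push 7): stack=[16,7] mem=[0,0,0,0]
After op 5 (STO M3): stack=[16] mem=[0,0,0,7]
After op 6 (push 1): stack=[16,1] mem=[0,0,0,7]
After op 7 (*): stack=[16] mem=[0,0,0,7]
After op 8 (STO M3): stack=[empty] mem=[0,0,0,16]
After op 9 (push 11): stack=[11] mem=[0,0,0,16]
After op 10 (STO M3): stack=[empty] mem=[0,0,0,11]
After op 11 (push 10): stack=[10] mem=[0,0,0,11]
After op 12 (push 18): stack=[10,18] mem=[0,0,0,11]
After op 13 (RCL M3): stack=[10,18,11] mem=[0,0,0,11]

Answer: [10, 18, 11]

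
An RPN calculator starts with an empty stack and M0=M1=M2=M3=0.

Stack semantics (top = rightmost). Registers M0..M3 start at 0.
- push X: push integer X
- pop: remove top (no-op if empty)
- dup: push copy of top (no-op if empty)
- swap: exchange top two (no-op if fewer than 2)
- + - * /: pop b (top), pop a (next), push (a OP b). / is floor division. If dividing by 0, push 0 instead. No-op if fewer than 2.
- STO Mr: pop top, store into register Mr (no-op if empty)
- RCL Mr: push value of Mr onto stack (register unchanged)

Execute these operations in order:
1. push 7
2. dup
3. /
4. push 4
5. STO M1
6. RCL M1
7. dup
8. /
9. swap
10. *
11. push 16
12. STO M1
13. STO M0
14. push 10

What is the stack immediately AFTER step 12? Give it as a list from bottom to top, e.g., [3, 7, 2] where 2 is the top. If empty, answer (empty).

After op 1 (push 7): stack=[7] mem=[0,0,0,0]
After op 2 (dup): stack=[7,7] mem=[0,0,0,0]
After op 3 (/): stack=[1] mem=[0,0,0,0]
After op 4 (push 4): stack=[1,4] mem=[0,0,0,0]
After op 5 (STO M1): stack=[1] mem=[0,4,0,0]
After op 6 (RCL M1): stack=[1,4] mem=[0,4,0,0]
After op 7 (dup): stack=[1,4,4] mem=[0,4,0,0]
After op 8 (/): stack=[1,1] mem=[0,4,0,0]
After op 9 (swap): stack=[1,1] mem=[0,4,0,0]
After op 10 (*): stack=[1] mem=[0,4,0,0]
After op 11 (push 16): stack=[1,16] mem=[0,4,0,0]
After op 12 (STO M1): stack=[1] mem=[0,16,0,0]

[1]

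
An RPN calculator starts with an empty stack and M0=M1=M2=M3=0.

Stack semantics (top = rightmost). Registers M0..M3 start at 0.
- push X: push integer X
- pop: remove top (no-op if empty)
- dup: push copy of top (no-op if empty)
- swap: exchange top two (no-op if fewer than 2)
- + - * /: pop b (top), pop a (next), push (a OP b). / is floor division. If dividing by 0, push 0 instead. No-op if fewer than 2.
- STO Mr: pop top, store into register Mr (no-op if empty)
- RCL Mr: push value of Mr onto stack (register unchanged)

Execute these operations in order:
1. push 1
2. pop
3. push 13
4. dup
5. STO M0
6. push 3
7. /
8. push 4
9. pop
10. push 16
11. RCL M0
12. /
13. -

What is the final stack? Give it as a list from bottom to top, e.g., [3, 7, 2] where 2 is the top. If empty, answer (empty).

Answer: [3]

Derivation:
After op 1 (push 1): stack=[1] mem=[0,0,0,0]
After op 2 (pop): stack=[empty] mem=[0,0,0,0]
After op 3 (push 13): stack=[13] mem=[0,0,0,0]
After op 4 (dup): stack=[13,13] mem=[0,0,0,0]
After op 5 (STO M0): stack=[13] mem=[13,0,0,0]
After op 6 (push 3): stack=[13,3] mem=[13,0,0,0]
After op 7 (/): stack=[4] mem=[13,0,0,0]
After op 8 (push 4): stack=[4,4] mem=[13,0,0,0]
After op 9 (pop): stack=[4] mem=[13,0,0,0]
After op 10 (push 16): stack=[4,16] mem=[13,0,0,0]
After op 11 (RCL M0): stack=[4,16,13] mem=[13,0,0,0]
After op 12 (/): stack=[4,1] mem=[13,0,0,0]
After op 13 (-): stack=[3] mem=[13,0,0,0]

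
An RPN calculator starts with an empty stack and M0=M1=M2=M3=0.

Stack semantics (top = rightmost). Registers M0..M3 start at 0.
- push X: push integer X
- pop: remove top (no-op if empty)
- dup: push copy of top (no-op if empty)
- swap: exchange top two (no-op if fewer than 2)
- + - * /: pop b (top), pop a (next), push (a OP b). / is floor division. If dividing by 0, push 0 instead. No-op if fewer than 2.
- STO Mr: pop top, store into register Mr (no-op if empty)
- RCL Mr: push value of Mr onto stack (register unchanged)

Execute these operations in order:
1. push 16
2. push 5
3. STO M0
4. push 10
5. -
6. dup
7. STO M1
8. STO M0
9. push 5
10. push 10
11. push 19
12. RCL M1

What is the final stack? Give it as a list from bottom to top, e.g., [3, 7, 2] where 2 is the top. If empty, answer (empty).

Answer: [5, 10, 19, 6]

Derivation:
After op 1 (push 16): stack=[16] mem=[0,0,0,0]
After op 2 (push 5): stack=[16,5] mem=[0,0,0,0]
After op 3 (STO M0): stack=[16] mem=[5,0,0,0]
After op 4 (push 10): stack=[16,10] mem=[5,0,0,0]
After op 5 (-): stack=[6] mem=[5,0,0,0]
After op 6 (dup): stack=[6,6] mem=[5,0,0,0]
After op 7 (STO M1): stack=[6] mem=[5,6,0,0]
After op 8 (STO M0): stack=[empty] mem=[6,6,0,0]
After op 9 (push 5): stack=[5] mem=[6,6,0,0]
After op 10 (push 10): stack=[5,10] mem=[6,6,0,0]
After op 11 (push 19): stack=[5,10,19] mem=[6,6,0,0]
After op 12 (RCL M1): stack=[5,10,19,6] mem=[6,6,0,0]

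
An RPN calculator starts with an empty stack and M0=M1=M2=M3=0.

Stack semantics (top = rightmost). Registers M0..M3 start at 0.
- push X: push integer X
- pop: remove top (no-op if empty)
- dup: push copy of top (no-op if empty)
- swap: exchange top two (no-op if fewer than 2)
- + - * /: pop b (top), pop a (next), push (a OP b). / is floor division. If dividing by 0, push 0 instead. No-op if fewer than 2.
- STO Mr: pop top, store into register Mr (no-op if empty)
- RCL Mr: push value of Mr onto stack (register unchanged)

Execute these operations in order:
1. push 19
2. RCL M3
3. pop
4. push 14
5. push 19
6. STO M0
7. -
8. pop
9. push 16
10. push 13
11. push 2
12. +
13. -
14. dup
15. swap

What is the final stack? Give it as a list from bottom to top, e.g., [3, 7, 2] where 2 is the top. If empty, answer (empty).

Answer: [1, 1]

Derivation:
After op 1 (push 19): stack=[19] mem=[0,0,0,0]
After op 2 (RCL M3): stack=[19,0] mem=[0,0,0,0]
After op 3 (pop): stack=[19] mem=[0,0,0,0]
After op 4 (push 14): stack=[19,14] mem=[0,0,0,0]
After op 5 (push 19): stack=[19,14,19] mem=[0,0,0,0]
After op 6 (STO M0): stack=[19,14] mem=[19,0,0,0]
After op 7 (-): stack=[5] mem=[19,0,0,0]
After op 8 (pop): stack=[empty] mem=[19,0,0,0]
After op 9 (push 16): stack=[16] mem=[19,0,0,0]
After op 10 (push 13): stack=[16,13] mem=[19,0,0,0]
After op 11 (push 2): stack=[16,13,2] mem=[19,0,0,0]
After op 12 (+): stack=[16,15] mem=[19,0,0,0]
After op 13 (-): stack=[1] mem=[19,0,0,0]
After op 14 (dup): stack=[1,1] mem=[19,0,0,0]
After op 15 (swap): stack=[1,1] mem=[19,0,0,0]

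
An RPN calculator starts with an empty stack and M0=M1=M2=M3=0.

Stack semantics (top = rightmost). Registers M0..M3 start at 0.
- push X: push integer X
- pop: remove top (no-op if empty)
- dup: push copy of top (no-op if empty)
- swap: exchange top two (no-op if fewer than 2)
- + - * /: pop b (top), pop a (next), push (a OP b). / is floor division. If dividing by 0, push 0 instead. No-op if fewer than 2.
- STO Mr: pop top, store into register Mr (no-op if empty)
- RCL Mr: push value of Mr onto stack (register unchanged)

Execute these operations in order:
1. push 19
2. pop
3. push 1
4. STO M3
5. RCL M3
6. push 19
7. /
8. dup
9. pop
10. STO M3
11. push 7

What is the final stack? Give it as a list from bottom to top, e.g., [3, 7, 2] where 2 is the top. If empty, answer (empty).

After op 1 (push 19): stack=[19] mem=[0,0,0,0]
After op 2 (pop): stack=[empty] mem=[0,0,0,0]
After op 3 (push 1): stack=[1] mem=[0,0,0,0]
After op 4 (STO M3): stack=[empty] mem=[0,0,0,1]
After op 5 (RCL M3): stack=[1] mem=[0,0,0,1]
After op 6 (push 19): stack=[1,19] mem=[0,0,0,1]
After op 7 (/): stack=[0] mem=[0,0,0,1]
After op 8 (dup): stack=[0,0] mem=[0,0,0,1]
After op 9 (pop): stack=[0] mem=[0,0,0,1]
After op 10 (STO M3): stack=[empty] mem=[0,0,0,0]
After op 11 (push 7): stack=[7] mem=[0,0,0,0]

Answer: [7]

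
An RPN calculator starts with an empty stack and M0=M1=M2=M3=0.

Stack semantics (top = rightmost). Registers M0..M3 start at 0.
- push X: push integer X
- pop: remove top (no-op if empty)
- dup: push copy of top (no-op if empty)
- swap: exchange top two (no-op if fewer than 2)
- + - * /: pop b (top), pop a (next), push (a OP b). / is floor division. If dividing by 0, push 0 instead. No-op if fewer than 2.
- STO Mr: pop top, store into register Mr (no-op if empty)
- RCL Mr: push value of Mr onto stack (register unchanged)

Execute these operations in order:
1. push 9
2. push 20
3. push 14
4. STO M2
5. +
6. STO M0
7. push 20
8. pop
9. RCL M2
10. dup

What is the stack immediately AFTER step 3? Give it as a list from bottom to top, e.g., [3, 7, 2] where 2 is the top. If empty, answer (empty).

After op 1 (push 9): stack=[9] mem=[0,0,0,0]
After op 2 (push 20): stack=[9,20] mem=[0,0,0,0]
After op 3 (push 14): stack=[9,20,14] mem=[0,0,0,0]

[9, 20, 14]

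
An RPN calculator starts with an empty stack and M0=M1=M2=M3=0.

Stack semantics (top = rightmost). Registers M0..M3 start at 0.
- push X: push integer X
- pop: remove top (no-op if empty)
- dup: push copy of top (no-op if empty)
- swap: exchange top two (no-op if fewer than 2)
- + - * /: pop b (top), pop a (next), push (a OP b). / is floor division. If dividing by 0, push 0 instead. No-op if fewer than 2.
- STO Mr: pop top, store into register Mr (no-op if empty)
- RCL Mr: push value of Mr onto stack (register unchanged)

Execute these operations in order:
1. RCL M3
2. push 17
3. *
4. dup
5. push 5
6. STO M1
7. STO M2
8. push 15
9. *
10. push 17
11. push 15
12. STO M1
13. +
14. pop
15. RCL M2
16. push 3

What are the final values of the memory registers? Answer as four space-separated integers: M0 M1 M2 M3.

Answer: 0 15 0 0

Derivation:
After op 1 (RCL M3): stack=[0] mem=[0,0,0,0]
After op 2 (push 17): stack=[0,17] mem=[0,0,0,0]
After op 3 (*): stack=[0] mem=[0,0,0,0]
After op 4 (dup): stack=[0,0] mem=[0,0,0,0]
After op 5 (push 5): stack=[0,0,5] mem=[0,0,0,0]
After op 6 (STO M1): stack=[0,0] mem=[0,5,0,0]
After op 7 (STO M2): stack=[0] mem=[0,5,0,0]
After op 8 (push 15): stack=[0,15] mem=[0,5,0,0]
After op 9 (*): stack=[0] mem=[0,5,0,0]
After op 10 (push 17): stack=[0,17] mem=[0,5,0,0]
After op 11 (push 15): stack=[0,17,15] mem=[0,5,0,0]
After op 12 (STO M1): stack=[0,17] mem=[0,15,0,0]
After op 13 (+): stack=[17] mem=[0,15,0,0]
After op 14 (pop): stack=[empty] mem=[0,15,0,0]
After op 15 (RCL M2): stack=[0] mem=[0,15,0,0]
After op 16 (push 3): stack=[0,3] mem=[0,15,0,0]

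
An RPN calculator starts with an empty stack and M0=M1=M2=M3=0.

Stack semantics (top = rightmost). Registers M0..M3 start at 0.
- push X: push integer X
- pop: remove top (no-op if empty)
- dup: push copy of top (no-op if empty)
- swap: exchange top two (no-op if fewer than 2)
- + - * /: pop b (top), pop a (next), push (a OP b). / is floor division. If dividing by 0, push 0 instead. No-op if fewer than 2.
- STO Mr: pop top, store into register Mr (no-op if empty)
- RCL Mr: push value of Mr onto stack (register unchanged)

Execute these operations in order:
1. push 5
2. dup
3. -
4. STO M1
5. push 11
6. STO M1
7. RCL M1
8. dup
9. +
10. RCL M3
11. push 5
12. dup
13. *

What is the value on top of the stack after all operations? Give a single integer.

After op 1 (push 5): stack=[5] mem=[0,0,0,0]
After op 2 (dup): stack=[5,5] mem=[0,0,0,0]
After op 3 (-): stack=[0] mem=[0,0,0,0]
After op 4 (STO M1): stack=[empty] mem=[0,0,0,0]
After op 5 (push 11): stack=[11] mem=[0,0,0,0]
After op 6 (STO M1): stack=[empty] mem=[0,11,0,0]
After op 7 (RCL M1): stack=[11] mem=[0,11,0,0]
After op 8 (dup): stack=[11,11] mem=[0,11,0,0]
After op 9 (+): stack=[22] mem=[0,11,0,0]
After op 10 (RCL M3): stack=[22,0] mem=[0,11,0,0]
After op 11 (push 5): stack=[22,0,5] mem=[0,11,0,0]
After op 12 (dup): stack=[22,0,5,5] mem=[0,11,0,0]
After op 13 (*): stack=[22,0,25] mem=[0,11,0,0]

Answer: 25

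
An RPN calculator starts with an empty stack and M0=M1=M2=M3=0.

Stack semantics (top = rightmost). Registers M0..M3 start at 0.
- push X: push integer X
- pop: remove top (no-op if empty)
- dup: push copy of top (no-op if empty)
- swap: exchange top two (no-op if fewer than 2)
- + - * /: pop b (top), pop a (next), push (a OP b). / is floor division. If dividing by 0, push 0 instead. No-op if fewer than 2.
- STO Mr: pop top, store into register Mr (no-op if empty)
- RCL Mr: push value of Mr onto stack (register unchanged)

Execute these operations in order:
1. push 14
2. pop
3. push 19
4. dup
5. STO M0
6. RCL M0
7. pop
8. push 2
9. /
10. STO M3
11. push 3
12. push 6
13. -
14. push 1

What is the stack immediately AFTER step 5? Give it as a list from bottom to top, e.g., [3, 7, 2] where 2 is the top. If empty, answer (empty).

After op 1 (push 14): stack=[14] mem=[0,0,0,0]
After op 2 (pop): stack=[empty] mem=[0,0,0,0]
After op 3 (push 19): stack=[19] mem=[0,0,0,0]
After op 4 (dup): stack=[19,19] mem=[0,0,0,0]
After op 5 (STO M0): stack=[19] mem=[19,0,0,0]

[19]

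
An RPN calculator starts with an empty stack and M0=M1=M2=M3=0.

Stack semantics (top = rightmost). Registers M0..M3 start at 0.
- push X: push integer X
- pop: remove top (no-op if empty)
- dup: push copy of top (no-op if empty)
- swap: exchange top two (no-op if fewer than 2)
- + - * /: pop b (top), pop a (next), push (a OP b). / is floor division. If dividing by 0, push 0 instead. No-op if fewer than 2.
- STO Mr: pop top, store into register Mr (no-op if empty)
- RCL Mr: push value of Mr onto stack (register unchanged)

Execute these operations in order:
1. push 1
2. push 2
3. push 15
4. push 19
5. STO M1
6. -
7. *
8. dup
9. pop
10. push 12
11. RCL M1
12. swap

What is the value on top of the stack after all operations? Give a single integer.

After op 1 (push 1): stack=[1] mem=[0,0,0,0]
After op 2 (push 2): stack=[1,2] mem=[0,0,0,0]
After op 3 (push 15): stack=[1,2,15] mem=[0,0,0,0]
After op 4 (push 19): stack=[1,2,15,19] mem=[0,0,0,0]
After op 5 (STO M1): stack=[1,2,15] mem=[0,19,0,0]
After op 6 (-): stack=[1,-13] mem=[0,19,0,0]
After op 7 (*): stack=[-13] mem=[0,19,0,0]
After op 8 (dup): stack=[-13,-13] mem=[0,19,0,0]
After op 9 (pop): stack=[-13] mem=[0,19,0,0]
After op 10 (push 12): stack=[-13,12] mem=[0,19,0,0]
After op 11 (RCL M1): stack=[-13,12,19] mem=[0,19,0,0]
After op 12 (swap): stack=[-13,19,12] mem=[0,19,0,0]

Answer: 12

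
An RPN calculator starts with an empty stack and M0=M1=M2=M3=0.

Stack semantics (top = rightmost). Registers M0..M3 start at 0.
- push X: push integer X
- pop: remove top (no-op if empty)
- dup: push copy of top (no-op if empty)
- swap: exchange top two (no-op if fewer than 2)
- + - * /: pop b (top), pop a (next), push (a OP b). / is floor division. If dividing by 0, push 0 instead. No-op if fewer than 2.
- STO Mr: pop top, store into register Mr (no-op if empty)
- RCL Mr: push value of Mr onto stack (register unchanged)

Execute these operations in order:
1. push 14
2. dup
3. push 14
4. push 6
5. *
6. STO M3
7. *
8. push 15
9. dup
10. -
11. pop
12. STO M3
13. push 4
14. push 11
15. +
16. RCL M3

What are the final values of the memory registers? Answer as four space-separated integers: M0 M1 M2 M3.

After op 1 (push 14): stack=[14] mem=[0,0,0,0]
After op 2 (dup): stack=[14,14] mem=[0,0,0,0]
After op 3 (push 14): stack=[14,14,14] mem=[0,0,0,0]
After op 4 (push 6): stack=[14,14,14,6] mem=[0,0,0,0]
After op 5 (*): stack=[14,14,84] mem=[0,0,0,0]
After op 6 (STO M3): stack=[14,14] mem=[0,0,0,84]
After op 7 (*): stack=[196] mem=[0,0,0,84]
After op 8 (push 15): stack=[196,15] mem=[0,0,0,84]
After op 9 (dup): stack=[196,15,15] mem=[0,0,0,84]
After op 10 (-): stack=[196,0] mem=[0,0,0,84]
After op 11 (pop): stack=[196] mem=[0,0,0,84]
After op 12 (STO M3): stack=[empty] mem=[0,0,0,196]
After op 13 (push 4): stack=[4] mem=[0,0,0,196]
After op 14 (push 11): stack=[4,11] mem=[0,0,0,196]
After op 15 (+): stack=[15] mem=[0,0,0,196]
After op 16 (RCL M3): stack=[15,196] mem=[0,0,0,196]

Answer: 0 0 0 196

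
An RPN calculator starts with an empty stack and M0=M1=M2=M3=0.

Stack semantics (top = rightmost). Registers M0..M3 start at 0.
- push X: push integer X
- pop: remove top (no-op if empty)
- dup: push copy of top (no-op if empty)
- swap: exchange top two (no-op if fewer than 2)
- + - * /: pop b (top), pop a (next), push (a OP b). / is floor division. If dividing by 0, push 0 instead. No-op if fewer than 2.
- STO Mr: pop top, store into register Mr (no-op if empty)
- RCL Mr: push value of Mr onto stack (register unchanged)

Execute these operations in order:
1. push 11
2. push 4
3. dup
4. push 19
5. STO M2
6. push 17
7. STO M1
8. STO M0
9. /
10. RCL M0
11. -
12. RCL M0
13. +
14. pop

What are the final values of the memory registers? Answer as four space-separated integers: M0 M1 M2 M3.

After op 1 (push 11): stack=[11] mem=[0,0,0,0]
After op 2 (push 4): stack=[11,4] mem=[0,0,0,0]
After op 3 (dup): stack=[11,4,4] mem=[0,0,0,0]
After op 4 (push 19): stack=[11,4,4,19] mem=[0,0,0,0]
After op 5 (STO M2): stack=[11,4,4] mem=[0,0,19,0]
After op 6 (push 17): stack=[11,4,4,17] mem=[0,0,19,0]
After op 7 (STO M1): stack=[11,4,4] mem=[0,17,19,0]
After op 8 (STO M0): stack=[11,4] mem=[4,17,19,0]
After op 9 (/): stack=[2] mem=[4,17,19,0]
After op 10 (RCL M0): stack=[2,4] mem=[4,17,19,0]
After op 11 (-): stack=[-2] mem=[4,17,19,0]
After op 12 (RCL M0): stack=[-2,4] mem=[4,17,19,0]
After op 13 (+): stack=[2] mem=[4,17,19,0]
After op 14 (pop): stack=[empty] mem=[4,17,19,0]

Answer: 4 17 19 0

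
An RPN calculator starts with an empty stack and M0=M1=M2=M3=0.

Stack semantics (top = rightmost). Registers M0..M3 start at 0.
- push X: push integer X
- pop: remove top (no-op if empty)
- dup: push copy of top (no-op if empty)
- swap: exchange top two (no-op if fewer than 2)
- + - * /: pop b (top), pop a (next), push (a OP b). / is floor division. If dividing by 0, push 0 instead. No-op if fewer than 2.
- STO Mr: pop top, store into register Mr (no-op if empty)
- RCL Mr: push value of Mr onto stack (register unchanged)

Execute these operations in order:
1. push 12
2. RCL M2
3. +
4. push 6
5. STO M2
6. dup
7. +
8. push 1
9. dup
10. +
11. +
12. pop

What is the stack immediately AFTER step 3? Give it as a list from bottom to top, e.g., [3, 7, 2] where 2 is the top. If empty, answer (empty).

After op 1 (push 12): stack=[12] mem=[0,0,0,0]
After op 2 (RCL M2): stack=[12,0] mem=[0,0,0,0]
After op 3 (+): stack=[12] mem=[0,0,0,0]

[12]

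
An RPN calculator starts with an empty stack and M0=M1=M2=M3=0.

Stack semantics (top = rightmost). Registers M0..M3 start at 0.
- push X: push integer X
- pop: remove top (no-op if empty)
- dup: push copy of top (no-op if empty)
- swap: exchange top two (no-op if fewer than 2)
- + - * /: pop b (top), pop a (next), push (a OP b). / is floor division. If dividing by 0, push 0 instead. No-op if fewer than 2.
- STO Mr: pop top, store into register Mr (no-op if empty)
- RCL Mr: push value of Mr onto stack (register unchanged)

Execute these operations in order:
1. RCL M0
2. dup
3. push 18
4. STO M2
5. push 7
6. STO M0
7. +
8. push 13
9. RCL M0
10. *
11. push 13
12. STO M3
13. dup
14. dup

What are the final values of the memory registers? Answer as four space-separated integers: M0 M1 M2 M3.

Answer: 7 0 18 13

Derivation:
After op 1 (RCL M0): stack=[0] mem=[0,0,0,0]
After op 2 (dup): stack=[0,0] mem=[0,0,0,0]
After op 3 (push 18): stack=[0,0,18] mem=[0,0,0,0]
After op 4 (STO M2): stack=[0,0] mem=[0,0,18,0]
After op 5 (push 7): stack=[0,0,7] mem=[0,0,18,0]
After op 6 (STO M0): stack=[0,0] mem=[7,0,18,0]
After op 7 (+): stack=[0] mem=[7,0,18,0]
After op 8 (push 13): stack=[0,13] mem=[7,0,18,0]
After op 9 (RCL M0): stack=[0,13,7] mem=[7,0,18,0]
After op 10 (*): stack=[0,91] mem=[7,0,18,0]
After op 11 (push 13): stack=[0,91,13] mem=[7,0,18,0]
After op 12 (STO M3): stack=[0,91] mem=[7,0,18,13]
After op 13 (dup): stack=[0,91,91] mem=[7,0,18,13]
After op 14 (dup): stack=[0,91,91,91] mem=[7,0,18,13]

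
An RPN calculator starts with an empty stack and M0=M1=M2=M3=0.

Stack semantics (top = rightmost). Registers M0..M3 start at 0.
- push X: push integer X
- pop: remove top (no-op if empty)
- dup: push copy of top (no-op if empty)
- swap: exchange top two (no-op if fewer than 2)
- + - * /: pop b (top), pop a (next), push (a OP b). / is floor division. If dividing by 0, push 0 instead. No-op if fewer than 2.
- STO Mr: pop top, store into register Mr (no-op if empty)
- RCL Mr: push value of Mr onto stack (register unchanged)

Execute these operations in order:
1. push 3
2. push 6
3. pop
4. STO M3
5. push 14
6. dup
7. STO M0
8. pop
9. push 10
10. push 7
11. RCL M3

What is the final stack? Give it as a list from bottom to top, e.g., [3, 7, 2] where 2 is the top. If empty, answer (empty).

After op 1 (push 3): stack=[3] mem=[0,0,0,0]
After op 2 (push 6): stack=[3,6] mem=[0,0,0,0]
After op 3 (pop): stack=[3] mem=[0,0,0,0]
After op 4 (STO M3): stack=[empty] mem=[0,0,0,3]
After op 5 (push 14): stack=[14] mem=[0,0,0,3]
After op 6 (dup): stack=[14,14] mem=[0,0,0,3]
After op 7 (STO M0): stack=[14] mem=[14,0,0,3]
After op 8 (pop): stack=[empty] mem=[14,0,0,3]
After op 9 (push 10): stack=[10] mem=[14,0,0,3]
After op 10 (push 7): stack=[10,7] mem=[14,0,0,3]
After op 11 (RCL M3): stack=[10,7,3] mem=[14,0,0,3]

Answer: [10, 7, 3]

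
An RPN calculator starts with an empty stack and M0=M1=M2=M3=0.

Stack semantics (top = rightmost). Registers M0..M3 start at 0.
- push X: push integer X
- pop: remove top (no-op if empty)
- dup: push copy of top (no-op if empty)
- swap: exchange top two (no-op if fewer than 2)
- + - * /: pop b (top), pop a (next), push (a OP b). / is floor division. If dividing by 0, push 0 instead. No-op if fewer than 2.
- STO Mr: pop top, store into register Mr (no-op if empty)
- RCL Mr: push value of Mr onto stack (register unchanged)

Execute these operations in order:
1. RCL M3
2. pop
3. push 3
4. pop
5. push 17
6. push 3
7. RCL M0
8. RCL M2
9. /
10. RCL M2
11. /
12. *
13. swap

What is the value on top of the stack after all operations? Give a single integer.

Answer: 17

Derivation:
After op 1 (RCL M3): stack=[0] mem=[0,0,0,0]
After op 2 (pop): stack=[empty] mem=[0,0,0,0]
After op 3 (push 3): stack=[3] mem=[0,0,0,0]
After op 4 (pop): stack=[empty] mem=[0,0,0,0]
After op 5 (push 17): stack=[17] mem=[0,0,0,0]
After op 6 (push 3): stack=[17,3] mem=[0,0,0,0]
After op 7 (RCL M0): stack=[17,3,0] mem=[0,0,0,0]
After op 8 (RCL M2): stack=[17,3,0,0] mem=[0,0,0,0]
After op 9 (/): stack=[17,3,0] mem=[0,0,0,0]
After op 10 (RCL M2): stack=[17,3,0,0] mem=[0,0,0,0]
After op 11 (/): stack=[17,3,0] mem=[0,0,0,0]
After op 12 (*): stack=[17,0] mem=[0,0,0,0]
After op 13 (swap): stack=[0,17] mem=[0,0,0,0]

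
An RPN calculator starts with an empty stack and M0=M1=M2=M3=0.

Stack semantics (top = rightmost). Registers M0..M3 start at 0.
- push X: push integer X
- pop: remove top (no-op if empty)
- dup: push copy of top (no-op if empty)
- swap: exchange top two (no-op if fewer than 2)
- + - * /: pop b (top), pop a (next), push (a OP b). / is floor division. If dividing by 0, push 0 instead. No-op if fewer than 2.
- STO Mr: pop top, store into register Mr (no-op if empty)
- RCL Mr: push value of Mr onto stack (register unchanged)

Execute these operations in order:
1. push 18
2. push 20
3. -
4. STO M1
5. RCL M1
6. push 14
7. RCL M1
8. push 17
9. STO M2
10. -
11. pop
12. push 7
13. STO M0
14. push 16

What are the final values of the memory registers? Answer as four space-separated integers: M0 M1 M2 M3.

After op 1 (push 18): stack=[18] mem=[0,0,0,0]
After op 2 (push 20): stack=[18,20] mem=[0,0,0,0]
After op 3 (-): stack=[-2] mem=[0,0,0,0]
After op 4 (STO M1): stack=[empty] mem=[0,-2,0,0]
After op 5 (RCL M1): stack=[-2] mem=[0,-2,0,0]
After op 6 (push 14): stack=[-2,14] mem=[0,-2,0,0]
After op 7 (RCL M1): stack=[-2,14,-2] mem=[0,-2,0,0]
After op 8 (push 17): stack=[-2,14,-2,17] mem=[0,-2,0,0]
After op 9 (STO M2): stack=[-2,14,-2] mem=[0,-2,17,0]
After op 10 (-): stack=[-2,16] mem=[0,-2,17,0]
After op 11 (pop): stack=[-2] mem=[0,-2,17,0]
After op 12 (push 7): stack=[-2,7] mem=[0,-2,17,0]
After op 13 (STO M0): stack=[-2] mem=[7,-2,17,0]
After op 14 (push 16): stack=[-2,16] mem=[7,-2,17,0]

Answer: 7 -2 17 0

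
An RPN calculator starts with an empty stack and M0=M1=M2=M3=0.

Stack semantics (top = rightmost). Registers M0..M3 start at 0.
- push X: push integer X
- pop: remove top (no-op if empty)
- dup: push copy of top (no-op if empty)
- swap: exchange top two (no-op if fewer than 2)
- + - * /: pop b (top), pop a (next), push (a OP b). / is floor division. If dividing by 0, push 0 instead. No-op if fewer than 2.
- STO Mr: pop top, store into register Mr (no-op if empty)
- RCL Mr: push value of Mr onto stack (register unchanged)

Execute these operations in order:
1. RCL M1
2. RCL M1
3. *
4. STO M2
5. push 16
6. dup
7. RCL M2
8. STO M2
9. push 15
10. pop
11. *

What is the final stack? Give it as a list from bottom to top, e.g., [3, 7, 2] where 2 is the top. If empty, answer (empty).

Answer: [256]

Derivation:
After op 1 (RCL M1): stack=[0] mem=[0,0,0,0]
After op 2 (RCL M1): stack=[0,0] mem=[0,0,0,0]
After op 3 (*): stack=[0] mem=[0,0,0,0]
After op 4 (STO M2): stack=[empty] mem=[0,0,0,0]
After op 5 (push 16): stack=[16] mem=[0,0,0,0]
After op 6 (dup): stack=[16,16] mem=[0,0,0,0]
After op 7 (RCL M2): stack=[16,16,0] mem=[0,0,0,0]
After op 8 (STO M2): stack=[16,16] mem=[0,0,0,0]
After op 9 (push 15): stack=[16,16,15] mem=[0,0,0,0]
After op 10 (pop): stack=[16,16] mem=[0,0,0,0]
After op 11 (*): stack=[256] mem=[0,0,0,0]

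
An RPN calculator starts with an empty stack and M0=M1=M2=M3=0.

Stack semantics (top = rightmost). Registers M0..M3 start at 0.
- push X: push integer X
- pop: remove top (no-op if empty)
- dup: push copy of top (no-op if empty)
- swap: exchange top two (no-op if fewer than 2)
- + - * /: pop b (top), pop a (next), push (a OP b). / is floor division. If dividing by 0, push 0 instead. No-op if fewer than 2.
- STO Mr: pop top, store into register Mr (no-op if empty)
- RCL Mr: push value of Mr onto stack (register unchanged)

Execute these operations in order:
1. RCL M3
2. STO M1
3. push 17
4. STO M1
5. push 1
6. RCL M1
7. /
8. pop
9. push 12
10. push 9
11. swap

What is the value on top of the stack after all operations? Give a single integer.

After op 1 (RCL M3): stack=[0] mem=[0,0,0,0]
After op 2 (STO M1): stack=[empty] mem=[0,0,0,0]
After op 3 (push 17): stack=[17] mem=[0,0,0,0]
After op 4 (STO M1): stack=[empty] mem=[0,17,0,0]
After op 5 (push 1): stack=[1] mem=[0,17,0,0]
After op 6 (RCL M1): stack=[1,17] mem=[0,17,0,0]
After op 7 (/): stack=[0] mem=[0,17,0,0]
After op 8 (pop): stack=[empty] mem=[0,17,0,0]
After op 9 (push 12): stack=[12] mem=[0,17,0,0]
After op 10 (push 9): stack=[12,9] mem=[0,17,0,0]
After op 11 (swap): stack=[9,12] mem=[0,17,0,0]

Answer: 12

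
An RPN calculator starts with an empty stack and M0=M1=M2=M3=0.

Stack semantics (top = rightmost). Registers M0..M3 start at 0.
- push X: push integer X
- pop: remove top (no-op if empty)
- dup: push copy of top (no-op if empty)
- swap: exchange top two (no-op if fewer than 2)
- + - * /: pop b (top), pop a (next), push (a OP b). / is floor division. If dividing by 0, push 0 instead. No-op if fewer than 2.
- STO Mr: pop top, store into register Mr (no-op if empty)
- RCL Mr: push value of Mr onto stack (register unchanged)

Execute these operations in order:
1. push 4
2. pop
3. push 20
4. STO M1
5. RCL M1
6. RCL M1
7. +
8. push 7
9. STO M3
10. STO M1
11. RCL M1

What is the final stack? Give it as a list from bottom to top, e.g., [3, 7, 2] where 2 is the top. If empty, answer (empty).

Answer: [40]

Derivation:
After op 1 (push 4): stack=[4] mem=[0,0,0,0]
After op 2 (pop): stack=[empty] mem=[0,0,0,0]
After op 3 (push 20): stack=[20] mem=[0,0,0,0]
After op 4 (STO M1): stack=[empty] mem=[0,20,0,0]
After op 5 (RCL M1): stack=[20] mem=[0,20,0,0]
After op 6 (RCL M1): stack=[20,20] mem=[0,20,0,0]
After op 7 (+): stack=[40] mem=[0,20,0,0]
After op 8 (push 7): stack=[40,7] mem=[0,20,0,0]
After op 9 (STO M3): stack=[40] mem=[0,20,0,7]
After op 10 (STO M1): stack=[empty] mem=[0,40,0,7]
After op 11 (RCL M1): stack=[40] mem=[0,40,0,7]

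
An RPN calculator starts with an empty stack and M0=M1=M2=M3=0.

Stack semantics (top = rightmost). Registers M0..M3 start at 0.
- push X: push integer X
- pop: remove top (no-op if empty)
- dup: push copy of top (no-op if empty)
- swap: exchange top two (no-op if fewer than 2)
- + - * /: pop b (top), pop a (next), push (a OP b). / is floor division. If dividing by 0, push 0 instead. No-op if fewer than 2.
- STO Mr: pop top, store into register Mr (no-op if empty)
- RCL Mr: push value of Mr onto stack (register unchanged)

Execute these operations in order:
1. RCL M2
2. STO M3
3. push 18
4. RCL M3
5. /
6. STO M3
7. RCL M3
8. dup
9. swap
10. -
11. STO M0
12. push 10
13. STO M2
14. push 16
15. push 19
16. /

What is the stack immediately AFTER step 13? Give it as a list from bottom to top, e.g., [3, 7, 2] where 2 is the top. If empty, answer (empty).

After op 1 (RCL M2): stack=[0] mem=[0,0,0,0]
After op 2 (STO M3): stack=[empty] mem=[0,0,0,0]
After op 3 (push 18): stack=[18] mem=[0,0,0,0]
After op 4 (RCL M3): stack=[18,0] mem=[0,0,0,0]
After op 5 (/): stack=[0] mem=[0,0,0,0]
After op 6 (STO M3): stack=[empty] mem=[0,0,0,0]
After op 7 (RCL M3): stack=[0] mem=[0,0,0,0]
After op 8 (dup): stack=[0,0] mem=[0,0,0,0]
After op 9 (swap): stack=[0,0] mem=[0,0,0,0]
After op 10 (-): stack=[0] mem=[0,0,0,0]
After op 11 (STO M0): stack=[empty] mem=[0,0,0,0]
After op 12 (push 10): stack=[10] mem=[0,0,0,0]
After op 13 (STO M2): stack=[empty] mem=[0,0,10,0]

(empty)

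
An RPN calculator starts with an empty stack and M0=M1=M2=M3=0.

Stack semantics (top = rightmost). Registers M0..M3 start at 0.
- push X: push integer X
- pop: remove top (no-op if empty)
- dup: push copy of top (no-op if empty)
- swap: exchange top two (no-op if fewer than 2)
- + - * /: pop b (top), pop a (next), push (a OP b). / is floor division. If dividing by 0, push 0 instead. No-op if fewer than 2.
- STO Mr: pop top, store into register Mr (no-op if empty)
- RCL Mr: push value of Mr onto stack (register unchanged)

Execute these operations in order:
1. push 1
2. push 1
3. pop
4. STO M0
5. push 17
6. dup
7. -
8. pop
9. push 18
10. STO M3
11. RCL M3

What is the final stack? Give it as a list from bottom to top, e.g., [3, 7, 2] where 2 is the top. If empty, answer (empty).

After op 1 (push 1): stack=[1] mem=[0,0,0,0]
After op 2 (push 1): stack=[1,1] mem=[0,0,0,0]
After op 3 (pop): stack=[1] mem=[0,0,0,0]
After op 4 (STO M0): stack=[empty] mem=[1,0,0,0]
After op 5 (push 17): stack=[17] mem=[1,0,0,0]
After op 6 (dup): stack=[17,17] mem=[1,0,0,0]
After op 7 (-): stack=[0] mem=[1,0,0,0]
After op 8 (pop): stack=[empty] mem=[1,0,0,0]
After op 9 (push 18): stack=[18] mem=[1,0,0,0]
After op 10 (STO M3): stack=[empty] mem=[1,0,0,18]
After op 11 (RCL M3): stack=[18] mem=[1,0,0,18]

Answer: [18]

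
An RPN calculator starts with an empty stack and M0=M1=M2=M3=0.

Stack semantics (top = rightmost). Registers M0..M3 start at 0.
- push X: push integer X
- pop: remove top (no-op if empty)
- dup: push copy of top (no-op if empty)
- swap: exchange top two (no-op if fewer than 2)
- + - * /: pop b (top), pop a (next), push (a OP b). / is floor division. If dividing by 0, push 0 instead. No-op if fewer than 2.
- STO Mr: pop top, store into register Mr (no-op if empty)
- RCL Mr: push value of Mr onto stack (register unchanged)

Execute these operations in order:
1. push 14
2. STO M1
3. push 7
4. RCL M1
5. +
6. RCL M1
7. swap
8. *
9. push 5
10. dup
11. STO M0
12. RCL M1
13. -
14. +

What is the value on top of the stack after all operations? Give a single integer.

Answer: 285

Derivation:
After op 1 (push 14): stack=[14] mem=[0,0,0,0]
After op 2 (STO M1): stack=[empty] mem=[0,14,0,0]
After op 3 (push 7): stack=[7] mem=[0,14,0,0]
After op 4 (RCL M1): stack=[7,14] mem=[0,14,0,0]
After op 5 (+): stack=[21] mem=[0,14,0,0]
After op 6 (RCL M1): stack=[21,14] mem=[0,14,0,0]
After op 7 (swap): stack=[14,21] mem=[0,14,0,0]
After op 8 (*): stack=[294] mem=[0,14,0,0]
After op 9 (push 5): stack=[294,5] mem=[0,14,0,0]
After op 10 (dup): stack=[294,5,5] mem=[0,14,0,0]
After op 11 (STO M0): stack=[294,5] mem=[5,14,0,0]
After op 12 (RCL M1): stack=[294,5,14] mem=[5,14,0,0]
After op 13 (-): stack=[294,-9] mem=[5,14,0,0]
After op 14 (+): stack=[285] mem=[5,14,0,0]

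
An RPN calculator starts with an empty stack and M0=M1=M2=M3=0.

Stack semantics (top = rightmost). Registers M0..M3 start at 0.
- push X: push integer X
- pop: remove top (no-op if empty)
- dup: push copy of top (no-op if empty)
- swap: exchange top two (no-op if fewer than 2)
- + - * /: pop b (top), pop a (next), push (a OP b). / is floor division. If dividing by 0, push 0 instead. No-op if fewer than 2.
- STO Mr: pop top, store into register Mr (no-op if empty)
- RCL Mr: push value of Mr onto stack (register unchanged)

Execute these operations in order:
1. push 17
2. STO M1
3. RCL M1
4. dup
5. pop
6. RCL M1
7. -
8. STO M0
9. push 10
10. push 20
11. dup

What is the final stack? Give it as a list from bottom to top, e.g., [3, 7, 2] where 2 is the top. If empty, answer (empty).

After op 1 (push 17): stack=[17] mem=[0,0,0,0]
After op 2 (STO M1): stack=[empty] mem=[0,17,0,0]
After op 3 (RCL M1): stack=[17] mem=[0,17,0,0]
After op 4 (dup): stack=[17,17] mem=[0,17,0,0]
After op 5 (pop): stack=[17] mem=[0,17,0,0]
After op 6 (RCL M1): stack=[17,17] mem=[0,17,0,0]
After op 7 (-): stack=[0] mem=[0,17,0,0]
After op 8 (STO M0): stack=[empty] mem=[0,17,0,0]
After op 9 (push 10): stack=[10] mem=[0,17,0,0]
After op 10 (push 20): stack=[10,20] mem=[0,17,0,0]
After op 11 (dup): stack=[10,20,20] mem=[0,17,0,0]

Answer: [10, 20, 20]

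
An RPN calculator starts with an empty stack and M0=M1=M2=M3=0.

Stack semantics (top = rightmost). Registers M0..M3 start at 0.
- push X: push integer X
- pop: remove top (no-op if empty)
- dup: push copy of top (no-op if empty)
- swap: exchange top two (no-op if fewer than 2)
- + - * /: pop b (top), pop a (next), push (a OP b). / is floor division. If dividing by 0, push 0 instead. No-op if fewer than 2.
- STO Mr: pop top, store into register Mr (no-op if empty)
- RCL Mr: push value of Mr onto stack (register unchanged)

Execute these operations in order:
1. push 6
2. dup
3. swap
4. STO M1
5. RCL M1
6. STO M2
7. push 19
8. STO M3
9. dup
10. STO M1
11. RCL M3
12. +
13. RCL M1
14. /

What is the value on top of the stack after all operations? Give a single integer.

After op 1 (push 6): stack=[6] mem=[0,0,0,0]
After op 2 (dup): stack=[6,6] mem=[0,0,0,0]
After op 3 (swap): stack=[6,6] mem=[0,0,0,0]
After op 4 (STO M1): stack=[6] mem=[0,6,0,0]
After op 5 (RCL M1): stack=[6,6] mem=[0,6,0,0]
After op 6 (STO M2): stack=[6] mem=[0,6,6,0]
After op 7 (push 19): stack=[6,19] mem=[0,6,6,0]
After op 8 (STO M3): stack=[6] mem=[0,6,6,19]
After op 9 (dup): stack=[6,6] mem=[0,6,6,19]
After op 10 (STO M1): stack=[6] mem=[0,6,6,19]
After op 11 (RCL M3): stack=[6,19] mem=[0,6,6,19]
After op 12 (+): stack=[25] mem=[0,6,6,19]
After op 13 (RCL M1): stack=[25,6] mem=[0,6,6,19]
After op 14 (/): stack=[4] mem=[0,6,6,19]

Answer: 4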